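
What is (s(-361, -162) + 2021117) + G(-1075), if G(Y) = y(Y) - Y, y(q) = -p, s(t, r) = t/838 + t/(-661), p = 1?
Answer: 1120128058235/553918 ≈ 2.0222e+6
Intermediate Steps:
s(t, r) = -177*t/553918 (s(t, r) = t*(1/838) + t*(-1/661) = t/838 - t/661 = -177*t/553918)
y(q) = -1 (y(q) = -1*1 = -1)
G(Y) = -1 - Y
(s(-361, -162) + 2021117) + G(-1075) = (-177/553918*(-361) + 2021117) + (-1 - 1*(-1075)) = (63897/553918 + 2021117) + (-1 + 1075) = 1119533150303/553918 + 1074 = 1120128058235/553918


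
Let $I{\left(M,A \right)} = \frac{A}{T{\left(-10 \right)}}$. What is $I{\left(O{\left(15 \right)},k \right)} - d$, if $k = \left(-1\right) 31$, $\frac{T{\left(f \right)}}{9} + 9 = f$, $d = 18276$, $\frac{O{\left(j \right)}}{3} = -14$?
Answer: $- \frac{3125165}{171} \approx -18276.0$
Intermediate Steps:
$O{\left(j \right)} = -42$ ($O{\left(j \right)} = 3 \left(-14\right) = -42$)
$T{\left(f \right)} = -81 + 9 f$
$k = -31$
$I{\left(M,A \right)} = - \frac{A}{171}$ ($I{\left(M,A \right)} = \frac{A}{-81 + 9 \left(-10\right)} = \frac{A}{-81 - 90} = \frac{A}{-171} = A \left(- \frac{1}{171}\right) = - \frac{A}{171}$)
$I{\left(O{\left(15 \right)},k \right)} - d = \left(- \frac{1}{171}\right) \left(-31\right) - 18276 = \frac{31}{171} - 18276 = - \frac{3125165}{171}$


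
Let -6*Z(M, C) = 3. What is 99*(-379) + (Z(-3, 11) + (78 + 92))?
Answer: -74703/2 ≈ -37352.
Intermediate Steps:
Z(M, C) = -½ (Z(M, C) = -⅙*3 = -½)
99*(-379) + (Z(-3, 11) + (78 + 92)) = 99*(-379) + (-½ + (78 + 92)) = -37521 + (-½ + 170) = -37521 + 339/2 = -74703/2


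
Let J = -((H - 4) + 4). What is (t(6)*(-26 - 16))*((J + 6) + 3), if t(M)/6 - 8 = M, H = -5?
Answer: -49392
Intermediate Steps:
J = 5 (J = -((-5 - 4) + 4) = -(-9 + 4) = -1*(-5) = 5)
t(M) = 48 + 6*M
(t(6)*(-26 - 16))*((J + 6) + 3) = ((48 + 6*6)*(-26 - 16))*((5 + 6) + 3) = ((48 + 36)*(-42))*(11 + 3) = (84*(-42))*14 = -3528*14 = -49392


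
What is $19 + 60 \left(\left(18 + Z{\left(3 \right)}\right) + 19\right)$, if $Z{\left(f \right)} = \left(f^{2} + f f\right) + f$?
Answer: $3499$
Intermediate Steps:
$Z{\left(f \right)} = f + 2 f^{2}$ ($Z{\left(f \right)} = \left(f^{2} + f^{2}\right) + f = 2 f^{2} + f = f + 2 f^{2}$)
$19 + 60 \left(\left(18 + Z{\left(3 \right)}\right) + 19\right) = 19 + 60 \left(\left(18 + 3 \left(1 + 2 \cdot 3\right)\right) + 19\right) = 19 + 60 \left(\left(18 + 3 \left(1 + 6\right)\right) + 19\right) = 19 + 60 \left(\left(18 + 3 \cdot 7\right) + 19\right) = 19 + 60 \left(\left(18 + 21\right) + 19\right) = 19 + 60 \left(39 + 19\right) = 19 + 60 \cdot 58 = 19 + 3480 = 3499$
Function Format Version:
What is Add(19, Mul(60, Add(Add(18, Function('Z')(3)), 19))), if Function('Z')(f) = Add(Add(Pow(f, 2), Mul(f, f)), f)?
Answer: 3499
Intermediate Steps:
Function('Z')(f) = Add(f, Mul(2, Pow(f, 2))) (Function('Z')(f) = Add(Add(Pow(f, 2), Pow(f, 2)), f) = Add(Mul(2, Pow(f, 2)), f) = Add(f, Mul(2, Pow(f, 2))))
Add(19, Mul(60, Add(Add(18, Function('Z')(3)), 19))) = Add(19, Mul(60, Add(Add(18, Mul(3, Add(1, Mul(2, 3)))), 19))) = Add(19, Mul(60, Add(Add(18, Mul(3, Add(1, 6))), 19))) = Add(19, Mul(60, Add(Add(18, Mul(3, 7)), 19))) = Add(19, Mul(60, Add(Add(18, 21), 19))) = Add(19, Mul(60, Add(39, 19))) = Add(19, Mul(60, 58)) = Add(19, 3480) = 3499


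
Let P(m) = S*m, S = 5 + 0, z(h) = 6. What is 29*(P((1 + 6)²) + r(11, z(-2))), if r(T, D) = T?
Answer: 7424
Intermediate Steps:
S = 5
P(m) = 5*m
29*(P((1 + 6)²) + r(11, z(-2))) = 29*(5*(1 + 6)² + 11) = 29*(5*7² + 11) = 29*(5*49 + 11) = 29*(245 + 11) = 29*256 = 7424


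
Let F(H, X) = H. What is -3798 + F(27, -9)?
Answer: -3771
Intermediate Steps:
-3798 + F(27, -9) = -3798 + 27 = -3771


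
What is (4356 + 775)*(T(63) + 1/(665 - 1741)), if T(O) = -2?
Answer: -11047043/1076 ≈ -10267.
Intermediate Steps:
(4356 + 775)*(T(63) + 1/(665 - 1741)) = (4356 + 775)*(-2 + 1/(665 - 1741)) = 5131*(-2 + 1/(-1076)) = 5131*(-2 - 1/1076) = 5131*(-2153/1076) = -11047043/1076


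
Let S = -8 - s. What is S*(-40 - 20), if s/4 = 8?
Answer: 2400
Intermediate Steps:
s = 32 (s = 4*8 = 32)
S = -40 (S = -8 - 1*32 = -8 - 32 = -40)
S*(-40 - 20) = -40*(-40 - 20) = -40*(-60) = 2400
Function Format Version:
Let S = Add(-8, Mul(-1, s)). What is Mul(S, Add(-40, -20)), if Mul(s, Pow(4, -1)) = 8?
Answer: 2400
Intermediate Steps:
s = 32 (s = Mul(4, 8) = 32)
S = -40 (S = Add(-8, Mul(-1, 32)) = Add(-8, -32) = -40)
Mul(S, Add(-40, -20)) = Mul(-40, Add(-40, -20)) = Mul(-40, -60) = 2400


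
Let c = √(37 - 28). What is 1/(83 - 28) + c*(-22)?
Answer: -3629/55 ≈ -65.982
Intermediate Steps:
c = 3 (c = √9 = 3)
1/(83 - 28) + c*(-22) = 1/(83 - 28) + 3*(-22) = 1/55 - 66 = -3629/55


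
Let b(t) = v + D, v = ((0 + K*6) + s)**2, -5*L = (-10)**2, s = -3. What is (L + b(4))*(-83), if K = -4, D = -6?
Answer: -58349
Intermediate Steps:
L = -20 (L = -1/5*(-10)**2 = -1/5*100 = -20)
v = 729 (v = ((0 - 4*6) - 3)**2 = ((0 - 24) - 3)**2 = (-24 - 3)**2 = (-27)**2 = 729)
b(t) = 723 (b(t) = 729 - 6 = 723)
(L + b(4))*(-83) = (-20 + 723)*(-83) = 703*(-83) = -58349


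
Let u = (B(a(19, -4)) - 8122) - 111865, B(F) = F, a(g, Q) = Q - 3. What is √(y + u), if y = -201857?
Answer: I*√321851 ≈ 567.32*I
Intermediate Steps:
a(g, Q) = -3 + Q
u = -119994 (u = ((-3 - 4) - 8122) - 111865 = (-7 - 8122) - 111865 = -8129 - 111865 = -119994)
√(y + u) = √(-201857 - 119994) = √(-321851) = I*√321851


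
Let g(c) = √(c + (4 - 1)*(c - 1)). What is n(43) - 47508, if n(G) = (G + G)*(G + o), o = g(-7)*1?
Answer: -43810 + 86*I*√31 ≈ -43810.0 + 478.83*I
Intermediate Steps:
g(c) = √(-3 + 4*c) (g(c) = √(c + 3*(-1 + c)) = √(c + (-3 + 3*c)) = √(-3 + 4*c))
o = I*√31 (o = √(-3 + 4*(-7))*1 = √(-3 - 28)*1 = √(-31)*1 = (I*√31)*1 = I*√31 ≈ 5.5678*I)
n(G) = 2*G*(G + I*√31) (n(G) = (G + G)*(G + I*√31) = (2*G)*(G + I*√31) = 2*G*(G + I*√31))
n(43) - 47508 = 2*43*(43 + I*√31) - 47508 = (3698 + 86*I*√31) - 47508 = -43810 + 86*I*√31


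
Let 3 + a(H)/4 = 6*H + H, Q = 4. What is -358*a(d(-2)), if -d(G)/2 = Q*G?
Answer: -156088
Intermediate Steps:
d(G) = -8*G
a(H) = -12 + 28*H (a(H) = -12 + 4*(6*H + H) = -12 + 4*(7*H) = -12 + 28*H)
-358*a(d(-2)) = -358*(-12 + 28*(-8*(-2))) = -358*(-12 + 28*16) = -358*(-12 + 448) = -358*436 = -156088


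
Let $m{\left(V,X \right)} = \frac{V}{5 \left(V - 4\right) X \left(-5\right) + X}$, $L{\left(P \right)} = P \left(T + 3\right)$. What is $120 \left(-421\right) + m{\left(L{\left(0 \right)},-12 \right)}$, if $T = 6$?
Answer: $-50520$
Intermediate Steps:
$L{\left(P \right)} = 9 P$ ($L{\left(P \right)} = P \left(6 + 3\right) = P 9 = 9 P$)
$m{\left(V,X \right)} = \frac{V}{X - 25 X \left(-4 + V\right)}$ ($m{\left(V,X \right)} = \frac{V}{5 \left(-4 + V\right) X \left(-5\right) + X} = \frac{V}{5 X \left(-4 + V\right) \left(-5\right) + X} = \frac{V}{- 25 X \left(-4 + V\right) + X} = \frac{V}{X - 25 X \left(-4 + V\right)}$)
$120 \left(-421\right) + m{\left(L{\left(0 \right)},-12 \right)} = 120 \left(-421\right) - \frac{9 \cdot 0}{\left(-12\right) \left(-101 + 25 \cdot 9 \cdot 0\right)} = -50520 - 0 \left(- \frac{1}{12}\right) \frac{1}{-101 + 25 \cdot 0} = -50520 - 0 \left(- \frac{1}{12}\right) \frac{1}{-101 + 0} = -50520 - 0 \left(- \frac{1}{12}\right) \frac{1}{-101} = -50520 - 0 \left(- \frac{1}{12}\right) \left(- \frac{1}{101}\right) = -50520 + 0 = -50520$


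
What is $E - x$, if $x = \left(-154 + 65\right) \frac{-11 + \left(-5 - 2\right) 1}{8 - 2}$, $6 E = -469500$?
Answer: $-78517$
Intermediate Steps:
$E = -78250$ ($E = \frac{1}{6} \left(-469500\right) = -78250$)
$x = 267$ ($x = - 89 \frac{-11 - 7}{6} = - 89 \left(-11 - 7\right) \frac{1}{6} = - 89 \left(\left(-18\right) \frac{1}{6}\right) = \left(-89\right) \left(-3\right) = 267$)
$E - x = -78250 - 267 = -78517$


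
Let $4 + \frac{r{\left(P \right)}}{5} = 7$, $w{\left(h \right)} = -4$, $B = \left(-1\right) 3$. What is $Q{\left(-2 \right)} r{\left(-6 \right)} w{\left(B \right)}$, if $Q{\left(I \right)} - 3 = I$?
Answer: $-60$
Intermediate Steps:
$B = -3$
$Q{\left(I \right)} = 3 + I$
$r{\left(P \right)} = 15$ ($r{\left(P \right)} = -20 + 5 \cdot 7 = -20 + 35 = 15$)
$Q{\left(-2 \right)} r{\left(-6 \right)} w{\left(B \right)} = \left(3 - 2\right) 15 \left(-4\right) = 1 \cdot 15 \left(-4\right) = 15 \left(-4\right) = -60$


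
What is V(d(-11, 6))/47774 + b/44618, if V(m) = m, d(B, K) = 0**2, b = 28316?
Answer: 14158/22309 ≈ 0.63463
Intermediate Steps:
d(B, K) = 0
V(d(-11, 6))/47774 + b/44618 = 0/47774 + 28316/44618 = 0*(1/47774) + 28316*(1/44618) = 0 + 14158/22309 = 14158/22309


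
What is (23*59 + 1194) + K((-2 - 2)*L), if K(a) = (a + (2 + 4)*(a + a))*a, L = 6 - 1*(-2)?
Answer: 15863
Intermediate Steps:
L = 8 (L = 6 + 2 = 8)
K(a) = 13*a² (K(a) = (a + 6*(2*a))*a = (a + 12*a)*a = (13*a)*a = 13*a²)
(23*59 + 1194) + K((-2 - 2)*L) = (23*59 + 1194) + 13*((-2 - 2)*8)² = (1357 + 1194) + 13*(-4*8)² = 2551 + 13*(-32)² = 2551 + 13*1024 = 2551 + 13312 = 15863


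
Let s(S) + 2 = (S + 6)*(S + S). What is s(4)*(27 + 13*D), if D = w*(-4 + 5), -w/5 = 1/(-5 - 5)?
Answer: 2613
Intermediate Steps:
w = ½ (w = -5/(-5 - 5) = -5/(-10) = -5*(-⅒) = ½ ≈ 0.50000)
D = ½ (D = (-4 + 5)/2 = (½)*1 = ½ ≈ 0.50000)
s(S) = -2 + 2*S*(6 + S) (s(S) = -2 + (S + 6)*(S + S) = -2 + (6 + S)*(2*S) = -2 + 2*S*(6 + S))
s(4)*(27 + 13*D) = (-2 + 2*4² + 12*4)*(27 + 13*(½)) = (-2 + 2*16 + 48)*(27 + 13/2) = (-2 + 32 + 48)*(67/2) = 78*(67/2) = 2613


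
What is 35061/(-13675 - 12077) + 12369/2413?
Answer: 141515/37592 ≈ 3.7645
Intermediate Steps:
35061/(-13675 - 12077) + 12369/2413 = 35061/(-25752) + 12369*(1/2413) = 35061*(-1/25752) + 651/127 = -403/296 + 651/127 = 141515/37592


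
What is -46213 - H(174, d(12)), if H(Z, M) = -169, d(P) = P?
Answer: -46044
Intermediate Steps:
-46213 - H(174, d(12)) = -46213 - 1*(-169) = -46213 + 169 = -46044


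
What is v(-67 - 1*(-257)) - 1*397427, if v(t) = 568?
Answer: -396859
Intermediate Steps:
v(-67 - 1*(-257)) - 1*397427 = 568 - 1*397427 = 568 - 397427 = -396859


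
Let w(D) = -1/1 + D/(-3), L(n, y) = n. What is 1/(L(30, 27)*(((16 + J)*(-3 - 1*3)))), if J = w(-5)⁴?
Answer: -9/26240 ≈ -0.00034299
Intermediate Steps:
w(D) = -1 - D/3 (w(D) = -1*1 + D*(-⅓) = -1 - D/3)
J = 16/81 (J = (-1 - ⅓*(-5))⁴ = (-1 + 5/3)⁴ = (⅔)⁴ = 16/81 ≈ 0.19753)
1/(L(30, 27)*(((16 + J)*(-3 - 1*3)))) = 1/(30*(((16 + 16/81)*(-3 - 1*3)))) = 1/(30*((1312*(-3 - 3)/81))) = 1/(30*(((1312/81)*(-6)))) = 1/(30*(-2624/27)) = (1/30)*(-27/2624) = -9/26240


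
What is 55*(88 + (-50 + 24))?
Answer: 3410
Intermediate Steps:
55*(88 + (-50 + 24)) = 55*(88 - 26) = 55*62 = 3410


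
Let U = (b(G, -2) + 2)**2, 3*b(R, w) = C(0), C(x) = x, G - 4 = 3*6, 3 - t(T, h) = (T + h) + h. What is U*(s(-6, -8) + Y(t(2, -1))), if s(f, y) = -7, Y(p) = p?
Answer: -16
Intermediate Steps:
t(T, h) = 3 - T - 2*h (t(T, h) = 3 - ((T + h) + h) = 3 - (T + 2*h) = 3 + (-T - 2*h) = 3 - T - 2*h)
G = 22 (G = 4 + 3*6 = 4 + 18 = 22)
b(R, w) = 0 (b(R, w) = (1/3)*0 = 0)
U = 4 (U = (0 + 2)**2 = 2**2 = 4)
U*(s(-6, -8) + Y(t(2, -1))) = 4*(-7 + (3 - 1*2 - 2*(-1))) = 4*(-7 + (3 - 2 + 2)) = 4*(-7 + 3) = 4*(-4) = -16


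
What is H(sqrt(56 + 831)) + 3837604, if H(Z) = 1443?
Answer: 3839047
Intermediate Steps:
H(sqrt(56 + 831)) + 3837604 = 1443 + 3837604 = 3839047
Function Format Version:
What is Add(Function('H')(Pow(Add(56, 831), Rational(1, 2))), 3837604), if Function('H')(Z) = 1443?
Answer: 3839047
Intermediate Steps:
Add(Function('H')(Pow(Add(56, 831), Rational(1, 2))), 3837604) = Add(1443, 3837604) = 3839047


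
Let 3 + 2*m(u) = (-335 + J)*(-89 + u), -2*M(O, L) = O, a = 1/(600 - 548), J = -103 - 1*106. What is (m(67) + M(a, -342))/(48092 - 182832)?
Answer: -622179/14012960 ≈ -0.044400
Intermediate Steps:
J = -209 (J = -103 - 106 = -209)
a = 1/52 ≈ 0.019231
M(O, L) = -O/2
m(u) = 48413/2 - 272*u (m(u) = -3/2 + ((-335 - 209)*(-89 + u))/2 = -3/2 + (-544*(-89 + u))/2 = -3/2 + (48416 - 544*u)/2 = -3/2 + (24208 - 272*u) = 48413/2 - 272*u)
(m(67) + M(a, -342))/(48092 - 182832) = ((48413/2 - 272*67) - 1/2*1/52)/(48092 - 182832) = ((48413/2 - 18224) - 1/104)/(-134740) = (11965/2 - 1/104)*(-1/134740) = (622179/104)*(-1/134740) = -622179/14012960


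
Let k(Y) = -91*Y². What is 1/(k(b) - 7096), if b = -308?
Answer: -1/8639720 ≈ -1.1574e-7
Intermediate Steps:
1/(k(b) - 7096) = 1/(-91*(-308)² - 7096) = 1/(-91*94864 - 7096) = 1/(-8632624 - 7096) = 1/(-8639720) = -1/8639720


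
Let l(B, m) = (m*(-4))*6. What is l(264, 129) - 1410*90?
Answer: -129996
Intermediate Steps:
l(B, m) = -24*m (l(B, m) = -4*m*6 = -24*m)
l(264, 129) - 1410*90 = -24*129 - 1410*90 = -3096 - 126900 = -129996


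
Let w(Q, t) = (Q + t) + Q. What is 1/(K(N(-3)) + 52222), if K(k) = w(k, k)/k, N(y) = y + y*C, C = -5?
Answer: 1/52225 ≈ 1.9148e-5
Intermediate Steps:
w(Q, t) = t + 2*Q
N(y) = -4*y (N(y) = y + y*(-5) = y - 5*y = -4*y)
K(k) = 3 (K(k) = (k + 2*k)/k = (3*k)/k = 3)
1/(K(N(-3)) + 52222) = 1/(3 + 52222) = 1/52225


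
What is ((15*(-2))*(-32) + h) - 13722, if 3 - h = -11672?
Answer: -1087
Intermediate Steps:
h = 11675 (h = 3 - 1*(-11672) = 3 + 11672 = 11675)
((15*(-2))*(-32) + h) - 13722 = ((15*(-2))*(-32) + 11675) - 13722 = (-30*(-32) + 11675) - 13722 = (960 + 11675) - 13722 = 12635 - 13722 = -1087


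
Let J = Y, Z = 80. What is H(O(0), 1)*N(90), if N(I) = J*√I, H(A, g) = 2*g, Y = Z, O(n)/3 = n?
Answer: 480*√10 ≈ 1517.9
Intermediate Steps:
O(n) = 3*n
Y = 80
J = 80
N(I) = 80*√I
H(O(0), 1)*N(90) = (2*1)*(80*√90) = 2*(80*(3*√10)) = 2*(240*√10) = 480*√10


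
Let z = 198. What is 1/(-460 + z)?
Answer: -1/262 ≈ -0.0038168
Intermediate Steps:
1/(-460 + z) = 1/(-460 + 198) = 1/(-262) = -1/262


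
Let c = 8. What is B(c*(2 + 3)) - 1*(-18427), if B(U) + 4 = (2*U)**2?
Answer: 24823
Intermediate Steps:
B(U) = -4 + 4*U**2 (B(U) = -4 + (2*U)**2 = -4 + 4*U**2)
B(c*(2 + 3)) - 1*(-18427) = (-4 + 4*(8*(2 + 3))**2) - 1*(-18427) = (-4 + 4*(8*5)**2) + 18427 = (-4 + 4*40**2) + 18427 = (-4 + 4*1600) + 18427 = (-4 + 6400) + 18427 = 6396 + 18427 = 24823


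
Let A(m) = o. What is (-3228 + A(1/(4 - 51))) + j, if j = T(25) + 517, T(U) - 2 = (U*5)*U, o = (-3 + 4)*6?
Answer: 422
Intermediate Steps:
o = 6 (o = 1*6 = 6)
T(U) = 2 + 5*U² (T(U) = 2 + (U*5)*U = 2 + (5*U)*U = 2 + 5*U²)
A(m) = 6
j = 3644 (j = (2 + 5*25²) + 517 = (2 + 5*625) + 517 = (2 + 3125) + 517 = 3127 + 517 = 3644)
(-3228 + A(1/(4 - 51))) + j = (-3228 + 6) + 3644 = -3222 + 3644 = 422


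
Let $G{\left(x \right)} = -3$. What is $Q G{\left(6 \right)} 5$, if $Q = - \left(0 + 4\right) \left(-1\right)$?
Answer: $-60$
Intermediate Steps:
$Q = 4$ ($Q = - 4 \left(-1\right) = \left(-1\right) \left(-4\right) = 4$)
$Q G{\left(6 \right)} 5 = 4 \left(-3\right) 5 = \left(-12\right) 5 = -60$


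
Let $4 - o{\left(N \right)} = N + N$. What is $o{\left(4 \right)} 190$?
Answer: $-760$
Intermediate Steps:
$o{\left(N \right)} = 4 - 2 N$ ($o{\left(N \right)} = 4 - \left(N + N\right) = 4 - 2 N$)
$o{\left(4 \right)} 190 = \left(4 - 8\right) 190 = \left(-4\right) 190 = -760$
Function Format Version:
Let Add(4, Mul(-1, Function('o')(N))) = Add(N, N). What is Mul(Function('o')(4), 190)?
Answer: -760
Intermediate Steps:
Function('o')(N) = Add(4, Mul(-2, N)) (Function('o')(N) = Add(4, Mul(-1, Add(N, N))) = Add(4, Mul(-1, Mul(2, N))) = Add(4, Mul(-2, N)))
Mul(Function('o')(4), 190) = Mul(Add(4, Mul(-2, 4)), 190) = Mul(Add(4, -8), 190) = Mul(-4, 190) = -760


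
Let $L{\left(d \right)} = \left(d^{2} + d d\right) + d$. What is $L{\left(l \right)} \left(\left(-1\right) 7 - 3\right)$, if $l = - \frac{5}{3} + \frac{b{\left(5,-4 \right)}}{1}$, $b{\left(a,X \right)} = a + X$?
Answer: $- \frac{20}{9} \approx -2.2222$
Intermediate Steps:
$b{\left(a,X \right)} = X + a$
$l = - \frac{2}{3}$ ($l = - \frac{5}{3} + \frac{-4 + 5}{1} = \left(-5\right) \frac{1}{3} + 1 \cdot 1 = - \frac{5}{3} + 1 = - \frac{2}{3} \approx -0.66667$)
$L{\left(d \right)} = d + 2 d^{2}$ ($L{\left(d \right)} = \left(d^{2} + d^{2}\right) + d = 2 d^{2} + d = d + 2 d^{2}$)
$L{\left(l \right)} \left(\left(-1\right) 7 - 3\right) = - \frac{2 \left(1 + 2 \left(- \frac{2}{3}\right)\right)}{3} \left(\left(-1\right) 7 - 3\right) = - \frac{2 \left(1 - \frac{4}{3}\right)}{3} \left(-7 - 3\right) = \left(- \frac{2}{3}\right) \left(- \frac{1}{3}\right) \left(-10\right) = \frac{2}{9} \left(-10\right) = - \frac{20}{9}$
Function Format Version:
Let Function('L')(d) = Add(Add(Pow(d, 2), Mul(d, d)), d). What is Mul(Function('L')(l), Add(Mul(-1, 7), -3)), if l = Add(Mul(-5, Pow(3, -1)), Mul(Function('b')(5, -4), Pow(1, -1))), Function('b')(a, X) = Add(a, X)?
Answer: Rational(-20, 9) ≈ -2.2222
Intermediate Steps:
Function('b')(a, X) = Add(X, a)
l = Rational(-2, 3) (l = Add(Mul(-5, Pow(3, -1)), Mul(Add(-4, 5), Pow(1, -1))) = Add(Mul(-5, Rational(1, 3)), Mul(1, 1)) = Add(Rational(-5, 3), 1) = Rational(-2, 3) ≈ -0.66667)
Function('L')(d) = Add(d, Mul(2, Pow(d, 2))) (Function('L')(d) = Add(Add(Pow(d, 2), Pow(d, 2)), d) = Add(Mul(2, Pow(d, 2)), d) = Add(d, Mul(2, Pow(d, 2))))
Mul(Function('L')(l), Add(Mul(-1, 7), -3)) = Mul(Mul(Rational(-2, 3), Add(1, Mul(2, Rational(-2, 3)))), Add(Mul(-1, 7), -3)) = Mul(Mul(Rational(-2, 3), Add(1, Rational(-4, 3))), Add(-7, -3)) = Mul(Mul(Rational(-2, 3), Rational(-1, 3)), -10) = Mul(Rational(2, 9), -10) = Rational(-20, 9)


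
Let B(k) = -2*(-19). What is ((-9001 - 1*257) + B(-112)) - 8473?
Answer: -17693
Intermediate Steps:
B(k) = 38
((-9001 - 1*257) + B(-112)) - 8473 = ((-9001 - 1*257) + 38) - 8473 = ((-9001 - 257) + 38) - 8473 = (-9258 + 38) - 8473 = -9220 - 8473 = -17693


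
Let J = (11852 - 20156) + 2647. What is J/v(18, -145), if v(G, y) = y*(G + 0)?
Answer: 5657/2610 ≈ 2.1674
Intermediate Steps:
v(G, y) = G*y (v(G, y) = y*G = G*y)
J = -5657 (J = -8304 + 2647 = -5657)
J/v(18, -145) = -5657/(18*(-145)) = -5657/(-2610) = -5657*(-1/2610) = 5657/2610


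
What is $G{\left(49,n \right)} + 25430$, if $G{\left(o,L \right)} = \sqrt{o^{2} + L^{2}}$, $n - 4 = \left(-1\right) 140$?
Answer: $25430 + \sqrt{20897} \approx 25575.0$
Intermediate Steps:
$n = -136$ ($n = 4 - 140 = -136$)
$G{\left(o,L \right)} = \sqrt{L^{2} + o^{2}}$
$G{\left(49,n \right)} + 25430 = \sqrt{\left(-136\right)^{2} + 49^{2}} + 25430 = \sqrt{18496 + 2401} + 25430 = \sqrt{20897} + 25430 = 25430 + \sqrt{20897}$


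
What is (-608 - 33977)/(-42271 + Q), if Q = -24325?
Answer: 34585/66596 ≈ 0.51933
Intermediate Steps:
(-608 - 33977)/(-42271 + Q) = (-608 - 33977)/(-42271 - 24325) = -34585/(-66596) = -34585*(-1/66596) = 34585/66596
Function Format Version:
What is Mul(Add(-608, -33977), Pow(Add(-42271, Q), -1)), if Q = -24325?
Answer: Rational(34585, 66596) ≈ 0.51933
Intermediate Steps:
Mul(Add(-608, -33977), Pow(Add(-42271, Q), -1)) = Mul(Add(-608, -33977), Pow(Add(-42271, -24325), -1)) = Mul(-34585, Pow(-66596, -1)) = Mul(-34585, Rational(-1, 66596)) = Rational(34585, 66596)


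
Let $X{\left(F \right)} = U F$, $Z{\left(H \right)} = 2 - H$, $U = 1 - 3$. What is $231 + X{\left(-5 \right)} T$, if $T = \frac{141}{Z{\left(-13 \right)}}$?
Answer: $325$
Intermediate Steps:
$U = -2$ ($U = 1 - 3 = -2$)
$X{\left(F \right)} = - 2 F$
$T = \frac{47}{5}$ ($T = \frac{141}{2 - -13} = \frac{141}{2 + 13} = \frac{141}{15} = 141 \cdot \frac{1}{15} = \frac{47}{5} \approx 9.4$)
$231 + X{\left(-5 \right)} T = 231 + \left(-2\right) \left(-5\right) \frac{47}{5} = 231 + 10 \cdot \frac{47}{5} = 231 + 94 = 325$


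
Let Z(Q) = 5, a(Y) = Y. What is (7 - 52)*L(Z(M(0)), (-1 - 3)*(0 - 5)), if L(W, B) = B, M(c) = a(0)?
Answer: -900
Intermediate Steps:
M(c) = 0
(7 - 52)*L(Z(M(0)), (-1 - 3)*(0 - 5)) = (7 - 52)*((-1 - 3)*(0 - 5)) = -(-180)*(-5) = -45*20 = -900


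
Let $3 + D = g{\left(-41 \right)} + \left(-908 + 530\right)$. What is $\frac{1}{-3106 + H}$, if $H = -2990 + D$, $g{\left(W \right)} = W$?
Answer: $- \frac{1}{6518} \approx -0.00015342$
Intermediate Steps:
$D = -422$ ($D = -3 + \left(-41 + \left(-908 + 530\right)\right) = -3 - 419 = -422$)
$H = -3412$ ($H = -2990 - 422 = -3412$)
$\frac{1}{-3106 + H} = \frac{1}{-3106 - 3412} = \frac{1}{-6518} = - \frac{1}{6518}$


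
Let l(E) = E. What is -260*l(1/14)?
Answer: -130/7 ≈ -18.571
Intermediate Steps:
-260*l(1/14) = -260/14 = -260*1/14 = -130/7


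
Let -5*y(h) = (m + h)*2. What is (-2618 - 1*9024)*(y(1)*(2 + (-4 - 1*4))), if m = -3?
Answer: 279408/5 ≈ 55882.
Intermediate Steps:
y(h) = 6/5 - 2*h/5 (y(h) = -(-3 + h)*2/5 = -(-6 + 2*h)/5 = 6/5 - 2*h/5)
(-2618 - 1*9024)*(y(1)*(2 + (-4 - 1*4))) = (-2618 - 1*9024)*((6/5 - ⅖*1)*(2 + (-4 - 1*4))) = (-2618 - 9024)*((6/5 - ⅖)*(2 + (-4 - 4))) = -46568*(2 - 8)/5 = -46568*(-6)/5 = -11642*(-24/5) = 279408/5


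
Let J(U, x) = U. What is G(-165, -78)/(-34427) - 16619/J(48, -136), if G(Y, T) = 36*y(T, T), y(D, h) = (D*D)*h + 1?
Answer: 247881815/1652496 ≈ 150.00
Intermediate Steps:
y(D, h) = 1 + h*D² (y(D, h) = D²*h + 1 = h*D² + 1 = 1 + h*D²)
G(Y, T) = 36 + 36*T³ (G(Y, T) = 36*(1 + T*T²) = 36*(1 + T³) = 36 + 36*T³)
G(-165, -78)/(-34427) - 16619/J(48, -136) = (36 + 36*(-78)³)/(-34427) - 16619/48 = (36 + 36*(-474552))*(-1/34427) - 16619*1/48 = (36 - 17083872)*(-1/34427) - 16619/48 = -17083836*(-1/34427) - 16619/48 = 17083836/34427 - 16619/48 = 247881815/1652496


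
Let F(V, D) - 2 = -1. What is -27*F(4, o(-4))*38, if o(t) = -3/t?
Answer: -1026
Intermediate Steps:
F(V, D) = 1 (F(V, D) = 2 - 1 = 1)
-27*F(4, o(-4))*38 = -27*1*38 = -27*38 = -1026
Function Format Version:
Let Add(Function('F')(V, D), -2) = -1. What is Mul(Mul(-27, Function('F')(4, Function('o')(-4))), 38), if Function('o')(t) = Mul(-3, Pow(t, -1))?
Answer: -1026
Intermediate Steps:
Function('F')(V, D) = 1 (Function('F')(V, D) = Add(2, -1) = 1)
Mul(Mul(-27, Function('F')(4, Function('o')(-4))), 38) = Mul(Mul(-27, 1), 38) = Mul(-27, 38) = -1026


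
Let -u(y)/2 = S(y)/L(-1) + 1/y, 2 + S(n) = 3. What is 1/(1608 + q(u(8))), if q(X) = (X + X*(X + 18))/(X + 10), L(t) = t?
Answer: 188/302885 ≈ 0.00062070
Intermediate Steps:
S(n) = 1 (S(n) = -2 + 3 = 1)
u(y) = 2 - 2/y (u(y) = -2*(1/(-1) + 1/y) = -2*(1*(-1) + 1/y) = -2*(-1 + 1/y) = 2 - 2/y)
q(X) = (X + X*(18 + X))/(10 + X)
1/(1608 + q(u(8))) = 1/(1608 + (2 - 2/8)*(19 + (2 - 2/8))/(10 + (2 - 2/8))) = 1/(1608 + (2 - 2*1/8)*(19 + (2 - 2*1/8))/(10 + (2 - 2*1/8))) = 1/(1608 + (2 - 1/4)*(19 + (2 - 1/4))/(10 + (2 - 1/4))) = 1/(1608 + 7*(19 + 7/4)/(4*(10 + 7/4))) = 1/(1608 + (7/4)*(83/4)/(47/4)) = 1/(1608 + (7/4)*(4/47)*(83/4)) = 1/(1608 + 581/188) = 1/(302885/188) = 188/302885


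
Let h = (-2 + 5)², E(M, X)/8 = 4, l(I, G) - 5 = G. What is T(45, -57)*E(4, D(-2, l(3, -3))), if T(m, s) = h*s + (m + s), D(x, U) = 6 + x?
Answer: -16800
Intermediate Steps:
l(I, G) = 5 + G
E(M, X) = 32 (E(M, X) = 8*4 = 32)
h = 9 (h = 3² = 9)
T(m, s) = m + 10*s (T(m, s) = 9*s + (m + s) = m + 10*s)
T(45, -57)*E(4, D(-2, l(3, -3))) = (45 + 10*(-57))*32 = (45 - 570)*32 = -525*32 = -16800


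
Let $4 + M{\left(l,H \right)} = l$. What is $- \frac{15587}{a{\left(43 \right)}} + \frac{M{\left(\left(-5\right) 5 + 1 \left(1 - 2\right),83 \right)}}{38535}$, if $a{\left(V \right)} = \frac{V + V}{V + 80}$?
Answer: $- \frac{4925289541}{220934} \approx -22293.0$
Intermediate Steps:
$M{\left(l,H \right)} = -4 + l$
$a{\left(V \right)} = \frac{2 V}{80 + V}$
$- \frac{15587}{a{\left(43 \right)}} + \frac{M{\left(\left(-5\right) 5 + 1 \left(1 - 2\right),83 \right)}}{38535} = - \frac{15587}{2 \cdot 43 \frac{1}{80 + 43}} + \frac{-4 + \left(\left(-5\right) 5 + 1 \left(1 - 2\right)\right)}{38535} = - \frac{15587}{2 \cdot 43 \cdot \frac{1}{123}} + \left(-4 + \left(-25 + 1 \left(-1\right)\right)\right) \frac{1}{38535} = - \frac{15587}{2 \cdot 43 \cdot \frac{1}{123}} + \left(-4 - 26\right) \frac{1}{38535} = - \frac{15587}{\frac{86}{123}} + \left(-4 - 26\right) \frac{1}{38535} = \left(-15587\right) \frac{123}{86} - \frac{2}{2569} = - \frac{1917201}{86} - \frac{2}{2569} = - \frac{4925289541}{220934}$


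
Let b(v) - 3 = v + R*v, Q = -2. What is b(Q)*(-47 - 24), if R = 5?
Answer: 639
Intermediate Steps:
b(v) = 3 + 6*v (b(v) = 3 + (v + 5*v) = 3 + 6*v)
b(Q)*(-47 - 24) = (3 + 6*(-2))*(-47 - 24) = (3 - 12)*(-71) = -9*(-71) = 639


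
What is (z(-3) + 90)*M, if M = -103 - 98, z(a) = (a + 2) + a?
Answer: -17286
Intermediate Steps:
z(a) = 2 + 2*a (z(a) = (2 + a) + a = 2 + 2*a)
M = -201
(z(-3) + 90)*M = ((2 + 2*(-3)) + 90)*(-201) = ((2 - 6) + 90)*(-201) = (-4 + 90)*(-201) = 86*(-201) = -17286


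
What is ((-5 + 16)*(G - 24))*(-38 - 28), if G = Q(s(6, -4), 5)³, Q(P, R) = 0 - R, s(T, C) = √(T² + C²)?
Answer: 108174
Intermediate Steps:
s(T, C) = √(C² + T²)
Q(P, R) = -R
G = -125 (G = (-1*5)³ = (-5)³ = -125)
((-5 + 16)*(G - 24))*(-38 - 28) = ((-5 + 16)*(-125 - 24))*(-38 - 28) = (11*(-149))*(-66) = -1639*(-66) = 108174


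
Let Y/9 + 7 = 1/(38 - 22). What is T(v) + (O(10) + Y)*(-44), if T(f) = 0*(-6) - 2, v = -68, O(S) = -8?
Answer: 12389/4 ≈ 3097.3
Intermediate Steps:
Y = -999/16 (Y = -63 + 9/(38 - 22) = -63 + 9/16 = -999/16 ≈ -62.438)
T(f) = -2 (T(f) = 0 - 2 = -2)
T(v) + (O(10) + Y)*(-44) = -2 + (-8 - 999/16)*(-44) = -2 - 1127/16*(-44) = -2 + 12397/4 = 12389/4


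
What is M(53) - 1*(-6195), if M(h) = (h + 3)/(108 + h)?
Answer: 142493/23 ≈ 6195.3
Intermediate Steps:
M(h) = (3 + h)/(108 + h)
M(53) - 1*(-6195) = (3 + 53)/(108 + 53) - 1*(-6195) = 56/161 + 6195 = (1/161)*56 + 6195 = 8/23 + 6195 = 142493/23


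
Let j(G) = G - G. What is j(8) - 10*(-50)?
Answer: 500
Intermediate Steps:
j(G) = 0
j(8) - 10*(-50) = 0 - 10*(-50) = 0 + 500 = 500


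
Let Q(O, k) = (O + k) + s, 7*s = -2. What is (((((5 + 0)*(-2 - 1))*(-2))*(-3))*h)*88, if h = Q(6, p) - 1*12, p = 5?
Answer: 71280/7 ≈ 10183.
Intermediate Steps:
s = -2/7 (s = (1/7)*(-2) = -2/7 ≈ -0.28571)
Q(O, k) = -2/7 + O + k (Q(O, k) = (O + k) - 2/7 = -2/7 + O + k)
h = -9/7 (h = (-2/7 + 6 + 5) - 1*12 = 75/7 - 12 = -9/7 ≈ -1.2857)
(((((5 + 0)*(-2 - 1))*(-2))*(-3))*h)*88 = (((((5 + 0)*(-2 - 1))*(-2))*(-3))*(-9/7))*88 = ((((5*(-3))*(-2))*(-3))*(-9/7))*88 = ((-15*(-2)*(-3))*(-9/7))*88 = ((30*(-3))*(-9/7))*88 = -90*(-9/7)*88 = (810/7)*88 = 71280/7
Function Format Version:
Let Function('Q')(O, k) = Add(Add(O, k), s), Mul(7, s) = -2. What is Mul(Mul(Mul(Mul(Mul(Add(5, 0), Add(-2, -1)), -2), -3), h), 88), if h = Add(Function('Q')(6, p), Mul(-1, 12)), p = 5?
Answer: Rational(71280, 7) ≈ 10183.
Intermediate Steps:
s = Rational(-2, 7) (s = Mul(Rational(1, 7), -2) = Rational(-2, 7) ≈ -0.28571)
Function('Q')(O, k) = Add(Rational(-2, 7), O, k) (Function('Q')(O, k) = Add(Add(O, k), Rational(-2, 7)) = Add(Rational(-2, 7), O, k))
h = Rational(-9, 7) (h = Add(Add(Rational(-2, 7), 6, 5), Mul(-1, 12)) = Add(Rational(75, 7), -12) = Rational(-9, 7) ≈ -1.2857)
Mul(Mul(Mul(Mul(Mul(Add(5, 0), Add(-2, -1)), -2), -3), h), 88) = Mul(Mul(Mul(Mul(Mul(Add(5, 0), Add(-2, -1)), -2), -3), Rational(-9, 7)), 88) = Mul(Mul(Mul(Mul(Mul(5, -3), -2), -3), Rational(-9, 7)), 88) = Mul(Mul(Mul(Mul(-15, -2), -3), Rational(-9, 7)), 88) = Mul(Mul(Mul(30, -3), Rational(-9, 7)), 88) = Mul(Mul(-90, Rational(-9, 7)), 88) = Mul(Rational(810, 7), 88) = Rational(71280, 7)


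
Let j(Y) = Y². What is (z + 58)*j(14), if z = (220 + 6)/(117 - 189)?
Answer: 96775/9 ≈ 10753.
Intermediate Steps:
z = -113/36 (z = 226/(-72) = 226*(-1/72) = -113/36 ≈ -3.1389)
(z + 58)*j(14) = (-113/36 + 58)*14² = (1975/36)*196 = 96775/9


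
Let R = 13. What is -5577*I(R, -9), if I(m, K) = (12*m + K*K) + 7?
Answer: -1360788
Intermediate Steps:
I(m, K) = 7 + K² + 12*m (I(m, K) = (12*m + K²) + 7 = (K² + 12*m) + 7 = 7 + K² + 12*m)
-5577*I(R, -9) = -5577*(7 + (-9)² + 12*13) = -5577*(7 + 81 + 156) = -5577*244 = -1360788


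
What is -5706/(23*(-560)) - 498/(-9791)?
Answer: 31140843/63054040 ≈ 0.49388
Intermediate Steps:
-5706/(23*(-560)) - 498/(-9791) = -5706/(-12880) - 498*(-1/9791) = -5706*(-1/12880) + 498/9791 = 2853/6440 + 498/9791 = 31140843/63054040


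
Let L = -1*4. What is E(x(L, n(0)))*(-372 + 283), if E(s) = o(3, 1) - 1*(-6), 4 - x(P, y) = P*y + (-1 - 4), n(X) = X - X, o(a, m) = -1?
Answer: -445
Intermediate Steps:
L = -4
n(X) = 0
x(P, y) = 9 - P*y (x(P, y) = 4 - (P*y + (-1 - 4)) = 4 - (P*y - 5) = 4 - (-5 + P*y) = 4 + (5 - P*y) = 9 - P*y)
E(s) = 5 (E(s) = -1 - 1*(-6) = -1 + 6 = 5)
E(x(L, n(0)))*(-372 + 283) = 5*(-372 + 283) = 5*(-89) = -445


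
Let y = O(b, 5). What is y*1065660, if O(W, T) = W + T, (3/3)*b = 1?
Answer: 6393960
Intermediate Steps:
b = 1
O(W, T) = T + W
y = 6 (y = 5 + 1 = 6)
y*1065660 = 6*1065660 = 6393960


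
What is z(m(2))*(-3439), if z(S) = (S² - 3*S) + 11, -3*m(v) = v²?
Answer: -519289/9 ≈ -57699.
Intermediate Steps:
m(v) = -v²/3
z(S) = 11 + S² - 3*S
z(m(2))*(-3439) = (11 + (-⅓*2²)² - (-1)*2²)*(-3439) = (11 + (-⅓*4)² - (-1)*4)*(-3439) = (11 + (-4/3)² - 3*(-4/3))*(-3439) = (11 + 16/9 + 4)*(-3439) = (151/9)*(-3439) = -519289/9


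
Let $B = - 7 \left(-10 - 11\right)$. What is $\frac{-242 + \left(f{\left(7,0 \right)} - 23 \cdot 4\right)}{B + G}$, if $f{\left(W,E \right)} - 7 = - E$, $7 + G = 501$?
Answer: $- \frac{327}{641} \approx -0.51014$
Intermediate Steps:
$G = 494$ ($G = -7 + 501 = 494$)
$f{\left(W,E \right)} = 7 - E$
$B = 147$ ($B = \left(-7\right) \left(-21\right) = 147$)
$\frac{-242 + \left(f{\left(7,0 \right)} - 23 \cdot 4\right)}{B + G} = \frac{-242 + \left(\left(7 - 0\right) - 23 \cdot 4\right)}{147 + 494} = \frac{-242 + \left(\left(7 + 0\right) - 92\right)}{641} = \left(-242 + \left(7 - 92\right)\right) \frac{1}{641} = \left(-242 - 85\right) \frac{1}{641} = \left(-327\right) \frac{1}{641} = - \frac{327}{641}$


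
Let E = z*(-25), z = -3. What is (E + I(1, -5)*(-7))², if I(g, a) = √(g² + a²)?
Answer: 6899 - 1050*√26 ≈ 1545.0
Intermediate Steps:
I(g, a) = √(a² + g²)
E = 75 (E = -3*(-25) = 75)
(E + I(1, -5)*(-7))² = (75 + √((-5)² + 1²)*(-7))² = (75 + √(25 + 1)*(-7))² = (75 + √26*(-7))² = (75 - 7*√26)²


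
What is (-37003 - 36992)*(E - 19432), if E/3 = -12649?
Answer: 4245759105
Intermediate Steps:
E = -37947 (E = 3*(-12649) = -37947)
(-37003 - 36992)*(E - 19432) = (-37003 - 36992)*(-37947 - 19432) = -73995*(-57379) = 4245759105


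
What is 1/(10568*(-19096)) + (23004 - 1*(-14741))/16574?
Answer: 3808593691393/1672370697536 ≈ 2.2774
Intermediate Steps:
1/(10568*(-19096)) + (23004 - 1*(-14741))/16574 = (1/10568)*(-1/19096) + (23004 + 14741)*(1/16574) = -1/201806528 + 37745*(1/16574) = -1/201806528 + 37745/16574 = 3808593691393/1672370697536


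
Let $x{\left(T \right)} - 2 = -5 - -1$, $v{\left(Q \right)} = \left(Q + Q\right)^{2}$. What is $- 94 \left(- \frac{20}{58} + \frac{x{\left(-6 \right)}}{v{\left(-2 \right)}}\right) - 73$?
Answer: $- \frac{3345}{116} \approx -28.836$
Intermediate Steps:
$v{\left(Q \right)} = 4 Q^{2}$ ($v{\left(Q \right)} = \left(2 Q\right)^{2} = 4 Q^{2}$)
$x{\left(T \right)} = -2$ ($x{\left(T \right)} = 2 - 4 = -2$)
$- 94 \left(- \frac{20}{58} + \frac{x{\left(-6 \right)}}{v{\left(-2 \right)}}\right) - 73 = - 94 \left(- \frac{20}{58} - \frac{2}{4 \left(-2\right)^{2}}\right) - 73 = - 94 \left(\left(-20\right) \frac{1}{58} - \frac{2}{4 \cdot 4}\right) - 73 = - 94 \left(- \frac{10}{29} - \frac{2}{16}\right) - 73 = - 94 \left(- \frac{10}{29} - \frac{1}{8}\right) - 73 = \left(-94\right) \left(- \frac{109}{232}\right) - 73 = \frac{5123}{116} - 73 = - \frac{3345}{116}$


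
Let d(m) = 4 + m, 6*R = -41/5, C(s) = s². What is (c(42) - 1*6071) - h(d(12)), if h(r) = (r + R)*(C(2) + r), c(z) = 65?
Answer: -18896/3 ≈ -6298.7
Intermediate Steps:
R = -41/30 (R = (-41/5)/6 = (-41*⅕)/6 = (⅙)*(-41/5) = -41/30 ≈ -1.3667)
h(r) = (4 + r)*(-41/30 + r) (h(r) = (r - 41/30)*(2² + r) = (-41/30 + r)*(4 + r) = (4 + r)*(-41/30 + r))
(c(42) - 1*6071) - h(d(12)) = (65 - 1*6071) - (-82/15 + (4 + 12)² + 79*(4 + 12)/30) = (65 - 6071) - (-82/15 + 16² + (79/30)*16) = -6006 - (-82/15 + 256 + 632/15) = -6006 - 1*878/3 = -6006 - 878/3 = -18896/3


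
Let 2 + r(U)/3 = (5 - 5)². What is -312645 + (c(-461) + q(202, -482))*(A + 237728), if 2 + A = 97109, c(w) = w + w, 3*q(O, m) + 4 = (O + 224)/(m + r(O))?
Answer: -226608455795/732 ≈ -3.0957e+8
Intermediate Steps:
r(U) = -6 (r(U) = -6 + 3*(5 - 5)² = -6 + 3*0² = -6 + 3*0 = -6 + 0 = -6)
q(O, m) = -4/3 + (224 + O)/(3*(-6 + m)) (q(O, m) = -4/3 + ((O + 224)/(m - 6))/3 = -4/3 + ((224 + O)/(-6 + m))/3 = -4/3 + (224 + O)/(3*(-6 + m)))
c(w) = 2*w
A = 97107 (A = -2 + 97109 = 97107)
-312645 + (c(-461) + q(202, -482))*(A + 237728) = -312645 + (2*(-461) + (248 + 202 - 4*(-482))/(3*(-6 - 482)))*(97107 + 237728) = -312645 + (-922 + (⅓)*(248 + 202 + 1928)/(-488))*334835 = -312645 + (-922 + (⅓)*(-1/488)*2378)*334835 = -312645 + (-922 - 1189/732)*334835 = -312645 - 676093/732*334835 = -312645 - 226379599655/732 = -226608455795/732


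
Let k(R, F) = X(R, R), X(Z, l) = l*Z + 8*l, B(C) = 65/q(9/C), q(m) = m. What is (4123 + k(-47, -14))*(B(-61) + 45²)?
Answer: 84932560/9 ≈ 9.4369e+6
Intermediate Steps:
B(C) = 65*C/9 (B(C) = 65/((9/C)) = 65*(C/9) = 65*C/9)
X(Z, l) = 8*l + Z*l (X(Z, l) = Z*l + 8*l = 8*l + Z*l)
k(R, F) = R*(8 + R)
(4123 + k(-47, -14))*(B(-61) + 45²) = (4123 - 47*(8 - 47))*((65/9)*(-61) + 45²) = (4123 - 47*(-39))*(-3965/9 + 2025) = (4123 + 1833)*(14260/9) = 5956*(14260/9) = 84932560/9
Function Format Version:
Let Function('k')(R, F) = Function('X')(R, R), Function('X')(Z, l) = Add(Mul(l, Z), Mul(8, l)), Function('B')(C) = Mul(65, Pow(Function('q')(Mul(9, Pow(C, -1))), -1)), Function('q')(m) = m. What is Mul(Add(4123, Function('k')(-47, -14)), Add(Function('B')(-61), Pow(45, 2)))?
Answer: Rational(84932560, 9) ≈ 9.4369e+6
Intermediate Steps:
Function('B')(C) = Mul(Rational(65, 9), C) (Function('B')(C) = Mul(65, Pow(Mul(9, Pow(C, -1)), -1)) = Mul(65, Mul(Rational(1, 9), C)) = Mul(Rational(65, 9), C))
Function('X')(Z, l) = Add(Mul(8, l), Mul(Z, l)) (Function('X')(Z, l) = Add(Mul(Z, l), Mul(8, l)) = Add(Mul(8, l), Mul(Z, l)))
Function('k')(R, F) = Mul(R, Add(8, R))
Mul(Add(4123, Function('k')(-47, -14)), Add(Function('B')(-61), Pow(45, 2))) = Mul(Add(4123, Mul(-47, Add(8, -47))), Add(Mul(Rational(65, 9), -61), Pow(45, 2))) = Mul(Add(4123, Mul(-47, -39)), Add(Rational(-3965, 9), 2025)) = Mul(Add(4123, 1833), Rational(14260, 9)) = Mul(5956, Rational(14260, 9)) = Rational(84932560, 9)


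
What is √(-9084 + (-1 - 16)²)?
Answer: I*√8795 ≈ 93.782*I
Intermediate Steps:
√(-9084 + (-1 - 16)²) = √(-9084 + (-17)²) = √(-9084 + 289) = √(-8795) = I*√8795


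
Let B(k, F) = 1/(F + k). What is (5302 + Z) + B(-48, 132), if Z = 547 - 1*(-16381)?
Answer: 1867321/84 ≈ 22230.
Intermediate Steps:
Z = 16928 (Z = 547 + 16381 = 16928)
(5302 + Z) + B(-48, 132) = (5302 + 16928) + 1/(132 - 48) = 22230 + 1/84 = 1867321/84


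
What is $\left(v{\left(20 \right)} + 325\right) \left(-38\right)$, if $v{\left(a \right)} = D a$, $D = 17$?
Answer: $-25270$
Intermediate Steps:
$v{\left(a \right)} = 17 a$
$\left(v{\left(20 \right)} + 325\right) \left(-38\right) = \left(17 \cdot 20 + 325\right) \left(-38\right) = \left(340 + 325\right) \left(-38\right) = 665 \left(-38\right) = -25270$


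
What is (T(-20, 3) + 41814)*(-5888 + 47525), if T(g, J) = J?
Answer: 1741134429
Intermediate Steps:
(T(-20, 3) + 41814)*(-5888 + 47525) = (3 + 41814)*(-5888 + 47525) = 41817*41637 = 1741134429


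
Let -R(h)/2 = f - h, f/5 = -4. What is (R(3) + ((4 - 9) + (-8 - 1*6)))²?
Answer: 729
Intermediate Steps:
f = -20 (f = 5*(-4) = -20)
R(h) = 40 + 2*h (R(h) = -2*(-20 - h) = 40 + 2*h)
(R(3) + ((4 - 9) + (-8 - 1*6)))² = ((40 + 2*3) + ((4 - 9) + (-8 - 1*6)))² = ((40 + 6) + (-5 + (-8 - 6)))² = (46 + (-5 - 14))² = (46 - 19)² = 27² = 729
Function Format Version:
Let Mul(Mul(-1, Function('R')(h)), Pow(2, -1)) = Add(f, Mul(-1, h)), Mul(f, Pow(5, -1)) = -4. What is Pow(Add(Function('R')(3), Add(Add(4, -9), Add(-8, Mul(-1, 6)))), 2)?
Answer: 729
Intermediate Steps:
f = -20 (f = Mul(5, -4) = -20)
Function('R')(h) = Add(40, Mul(2, h)) (Function('R')(h) = Mul(-2, Add(-20, Mul(-1, h))) = Add(40, Mul(2, h)))
Pow(Add(Function('R')(3), Add(Add(4, -9), Add(-8, Mul(-1, 6)))), 2) = Pow(Add(Add(40, Mul(2, 3)), Add(Add(4, -9), Add(-8, Mul(-1, 6)))), 2) = Pow(Add(Add(40, 6), Add(-5, Add(-8, -6))), 2) = Pow(Add(46, Add(-5, -14)), 2) = Pow(Add(46, -19), 2) = Pow(27, 2) = 729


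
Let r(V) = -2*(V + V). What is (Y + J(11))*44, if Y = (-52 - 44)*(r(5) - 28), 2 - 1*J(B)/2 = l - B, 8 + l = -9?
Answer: 205392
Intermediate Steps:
l = -17 (l = -8 - 9 = -17)
J(B) = 38 + 2*B (J(B) = 4 - 2*(-17 - B) = 4 + (34 + 2*B) = 38 + 2*B)
r(V) = -4*V
Y = 4608 (Y = (-52 - 44)*(-4*5 - 28) = -96*(-20 - 28) = -96*(-48) = 4608)
(Y + J(11))*44 = (4608 + (38 + 2*11))*44 = (4608 + (38 + 22))*44 = (4608 + 60)*44 = 4668*44 = 205392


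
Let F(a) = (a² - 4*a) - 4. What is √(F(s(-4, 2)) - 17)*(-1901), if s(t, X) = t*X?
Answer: -9505*√3 ≈ -16463.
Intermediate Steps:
s(t, X) = X*t
F(a) = -4 + a² - 4*a
√(F(s(-4, 2)) - 17)*(-1901) = √((-4 + (2*(-4))² - 8*(-4)) - 17)*(-1901) = √((-4 + (-8)² - 4*(-8)) - 17)*(-1901) = √((-4 + 64 + 32) - 17)*(-1901) = √(92 - 17)*(-1901) = √75*(-1901) = (5*√3)*(-1901) = -9505*√3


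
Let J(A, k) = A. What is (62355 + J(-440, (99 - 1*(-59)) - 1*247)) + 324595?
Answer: 386510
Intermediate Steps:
(62355 + J(-440, (99 - 1*(-59)) - 1*247)) + 324595 = (62355 - 440) + 324595 = 61915 + 324595 = 386510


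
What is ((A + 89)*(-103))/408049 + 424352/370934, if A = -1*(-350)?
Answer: 78191943285/75679623883 ≈ 1.0332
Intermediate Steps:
A = 350
((A + 89)*(-103))/408049 + 424352/370934 = ((350 + 89)*(-103))/408049 + 424352/370934 = (439*(-103))*(1/408049) + 424352*(1/370934) = -45217*1/408049 + 212176/185467 = -45217/408049 + 212176/185467 = 78191943285/75679623883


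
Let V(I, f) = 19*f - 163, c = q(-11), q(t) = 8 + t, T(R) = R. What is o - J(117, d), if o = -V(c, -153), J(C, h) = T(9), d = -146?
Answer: 3061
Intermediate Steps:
c = -3 (c = 8 - 11 = -3)
J(C, h) = 9
V(I, f) = -163 + 19*f
o = 3070 (o = -(-163 + 19*(-153)) = -(-163 - 2907) = -1*(-3070) = 3070)
o - J(117, d) = 3070 - 1*9 = 3070 - 9 = 3061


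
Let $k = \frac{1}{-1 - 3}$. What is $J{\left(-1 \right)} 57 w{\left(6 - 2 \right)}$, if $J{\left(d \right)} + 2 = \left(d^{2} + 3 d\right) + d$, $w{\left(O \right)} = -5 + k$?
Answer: $\frac{5985}{4} \approx 1496.3$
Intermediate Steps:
$k = - \frac{1}{4}$ ($k = \frac{1}{-4} = - \frac{1}{4} \approx -0.25$)
$w{\left(O \right)} = - \frac{21}{4}$ ($w{\left(O \right)} = -5 - \frac{1}{4} = - \frac{21}{4}$)
$J{\left(d \right)} = -2 + d^{2} + 4 d$ ($J{\left(d \right)} = -2 + \left(\left(d^{2} + 3 d\right) + d\right) = -2 + \left(d^{2} + 4 d\right) = -2 + d^{2} + 4 d$)
$J{\left(-1 \right)} 57 w{\left(6 - 2 \right)} = \left(-2 + \left(-1\right)^{2} + 4 \left(-1\right)\right) 57 \left(- \frac{21}{4}\right) = \left(-2 + 1 - 4\right) 57 \left(- \frac{21}{4}\right) = \left(-5\right) 57 \left(- \frac{21}{4}\right) = \left(-285\right) \left(- \frac{21}{4}\right) = \frac{5985}{4}$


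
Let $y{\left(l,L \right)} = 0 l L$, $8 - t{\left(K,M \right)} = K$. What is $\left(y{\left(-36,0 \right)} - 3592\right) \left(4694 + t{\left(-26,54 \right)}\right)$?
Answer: $-16982976$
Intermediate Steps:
$t{\left(K,M \right)} = 8 - K$
$y{\left(l,L \right)} = 0$ ($y{\left(l,L \right)} = 0 L = 0$)
$\left(y{\left(-36,0 \right)} - 3592\right) \left(4694 + t{\left(-26,54 \right)}\right) = \left(0 - 3592\right) \left(4694 + \left(8 - -26\right)\right) = - 3592 \left(4694 + \left(8 + 26\right)\right) = - 3592 \left(4694 + 34\right) = \left(-3592\right) 4728 = -16982976$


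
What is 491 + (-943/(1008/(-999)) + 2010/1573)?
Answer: 251378165/176176 ≈ 1426.9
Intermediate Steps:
491 + (-943/(1008/(-999)) + 2010/1573) = 491 + (-943/(1008*(-1/999)) + 2010*(1/1573)) = 491 + (-943/(-112/111) + 2010/1573) = 491 + (-943*(-111/112) + 2010/1573) = 491 + (104673/112 + 2010/1573) = 491 + 164875749/176176 = 251378165/176176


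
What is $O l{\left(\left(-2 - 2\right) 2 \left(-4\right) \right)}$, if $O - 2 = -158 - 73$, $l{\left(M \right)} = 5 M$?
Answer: $-36640$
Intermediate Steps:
$O = -229$ ($O = 2 - 231 = -229$)
$O l{\left(\left(-2 - 2\right) 2 \left(-4\right) \right)} = - 229 \cdot 5 \left(-2 - 2\right) 2 \left(-4\right) = - 229 \cdot 5 \left(-4\right) 2 \left(-4\right) = - 229 \cdot 5 \left(\left(-8\right) \left(-4\right)\right) = - 229 \cdot 5 \cdot 32 = \left(-229\right) 160 = -36640$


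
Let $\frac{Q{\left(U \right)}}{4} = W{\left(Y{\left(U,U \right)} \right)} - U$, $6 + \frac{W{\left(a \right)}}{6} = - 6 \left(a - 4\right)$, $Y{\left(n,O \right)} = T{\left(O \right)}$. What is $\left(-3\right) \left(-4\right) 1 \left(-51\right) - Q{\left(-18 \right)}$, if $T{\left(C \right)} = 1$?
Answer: $-972$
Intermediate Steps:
$Y{\left(n,O \right)} = 1$
$W{\left(a \right)} = 108 - 36 a$ ($W{\left(a \right)} = -36 + 6 \left(- 6 \left(a - 4\right)\right) = -36 + 6 \left(- 6 \left(-4 + a\right)\right) = -36 + 6 \left(24 - 6 a\right) = -36 - \left(-144 + 36 a\right) = 108 - 36 a$)
$Q{\left(U \right)} = 288 - 4 U$ ($Q{\left(U \right)} = 4 \left(\left(108 - 36\right) - U\right) = 4 \left(72 - U\right) = 288 - 4 U$)
$\left(-3\right) \left(-4\right) 1 \left(-51\right) - Q{\left(-18 \right)} = \left(-3\right) \left(-4\right) 1 \left(-51\right) - \left(288 - -72\right) = 12 \cdot 1 \left(-51\right) - \left(288 + 72\right) = 12 \left(-51\right) - 360 = -612 - 360 = -972$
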